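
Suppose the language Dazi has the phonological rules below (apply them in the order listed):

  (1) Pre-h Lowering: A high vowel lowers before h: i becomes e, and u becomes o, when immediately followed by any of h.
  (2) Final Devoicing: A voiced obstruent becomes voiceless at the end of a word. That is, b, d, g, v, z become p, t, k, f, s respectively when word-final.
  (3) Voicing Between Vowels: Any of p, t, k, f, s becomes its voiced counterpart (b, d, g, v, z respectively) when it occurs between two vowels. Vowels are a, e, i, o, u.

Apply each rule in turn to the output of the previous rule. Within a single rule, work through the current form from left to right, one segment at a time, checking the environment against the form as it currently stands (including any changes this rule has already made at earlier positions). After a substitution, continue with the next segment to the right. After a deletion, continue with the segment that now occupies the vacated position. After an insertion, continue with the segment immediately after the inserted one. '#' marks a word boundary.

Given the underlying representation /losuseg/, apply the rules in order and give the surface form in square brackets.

[lozuzek]

(1) Pre-h Lowering: no change — [losuseg]
(2) Final Devoicing: [losuseg] → [losusek]
(3) Voicing Between Vowels: [losusek] → [lozuzek]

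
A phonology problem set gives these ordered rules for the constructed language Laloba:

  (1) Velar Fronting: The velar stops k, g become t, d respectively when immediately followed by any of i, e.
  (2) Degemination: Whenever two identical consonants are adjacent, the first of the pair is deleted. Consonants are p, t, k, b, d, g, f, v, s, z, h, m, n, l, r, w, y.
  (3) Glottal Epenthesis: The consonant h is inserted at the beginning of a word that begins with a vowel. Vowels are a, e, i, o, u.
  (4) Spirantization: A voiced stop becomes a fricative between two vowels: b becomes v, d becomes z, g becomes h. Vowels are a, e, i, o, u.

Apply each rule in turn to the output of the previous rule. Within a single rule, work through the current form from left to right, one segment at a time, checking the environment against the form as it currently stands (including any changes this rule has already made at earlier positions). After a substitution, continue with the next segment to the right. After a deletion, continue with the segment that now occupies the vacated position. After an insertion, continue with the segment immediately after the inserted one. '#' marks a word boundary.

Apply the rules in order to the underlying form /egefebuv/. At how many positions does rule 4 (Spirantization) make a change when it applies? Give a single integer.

2

(1) Velar Fronting: [egefebuv] → [edefebuv]
(2) Degemination: no change — [edefebuv]
(3) Glottal Epenthesis: [edefebuv] → [hedefebuv]
(4) Spirantization: [hedefebuv] → [hezefevuv]
Rule 4 changed 2 position(s).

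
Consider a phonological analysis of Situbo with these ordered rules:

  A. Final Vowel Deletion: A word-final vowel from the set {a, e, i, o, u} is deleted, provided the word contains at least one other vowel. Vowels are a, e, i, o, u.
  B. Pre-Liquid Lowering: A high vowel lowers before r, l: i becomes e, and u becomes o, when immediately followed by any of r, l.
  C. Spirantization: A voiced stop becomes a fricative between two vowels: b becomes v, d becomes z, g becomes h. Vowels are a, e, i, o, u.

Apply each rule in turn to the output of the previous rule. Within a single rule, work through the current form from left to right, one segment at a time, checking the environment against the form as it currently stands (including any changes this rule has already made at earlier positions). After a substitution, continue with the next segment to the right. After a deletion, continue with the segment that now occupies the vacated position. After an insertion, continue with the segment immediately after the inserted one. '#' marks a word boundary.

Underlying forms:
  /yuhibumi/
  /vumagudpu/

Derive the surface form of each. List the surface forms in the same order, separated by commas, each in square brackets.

[yuhivum], [vumahudp]

/yuhibumi/:
  A Final Vowel Deletion: [yuhibumi] → [yuhibum]
  B Pre-Liquid Lowering: no change — [yuhibum]
  C Spirantization: [yuhibum] → [yuhivum]
/vumagudpu/:
  A Final Vowel Deletion: [vumagudpu] → [vumagudp]
  B Pre-Liquid Lowering: no change — [vumagudp]
  C Spirantization: [vumagudp] → [vumahudp]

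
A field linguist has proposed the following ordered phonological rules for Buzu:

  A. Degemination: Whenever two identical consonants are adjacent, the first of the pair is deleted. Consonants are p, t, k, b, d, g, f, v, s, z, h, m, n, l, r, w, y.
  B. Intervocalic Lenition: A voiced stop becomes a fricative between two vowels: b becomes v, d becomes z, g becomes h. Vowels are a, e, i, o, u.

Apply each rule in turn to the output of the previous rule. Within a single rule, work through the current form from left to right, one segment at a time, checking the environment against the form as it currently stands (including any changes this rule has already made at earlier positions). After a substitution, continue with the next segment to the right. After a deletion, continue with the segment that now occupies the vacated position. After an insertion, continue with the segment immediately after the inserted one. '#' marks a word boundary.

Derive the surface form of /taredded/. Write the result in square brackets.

[tarezed]

A Degemination: [taredded] → [tareded]
B Intervocalic Lenition: [tareded] → [tarezed]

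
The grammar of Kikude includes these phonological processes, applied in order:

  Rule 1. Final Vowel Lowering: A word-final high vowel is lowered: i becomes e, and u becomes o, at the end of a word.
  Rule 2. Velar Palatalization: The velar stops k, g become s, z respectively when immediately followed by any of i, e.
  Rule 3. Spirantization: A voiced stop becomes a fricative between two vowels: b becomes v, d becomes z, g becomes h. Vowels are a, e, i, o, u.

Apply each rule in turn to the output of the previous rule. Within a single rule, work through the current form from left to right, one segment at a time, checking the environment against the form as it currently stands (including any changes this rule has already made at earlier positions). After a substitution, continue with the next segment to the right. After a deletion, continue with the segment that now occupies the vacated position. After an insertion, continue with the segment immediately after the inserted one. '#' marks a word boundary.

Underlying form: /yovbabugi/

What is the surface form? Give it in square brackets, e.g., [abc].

[yovbavuze]

Rule 1 Final Vowel Lowering: [yovbabugi] → [yovbabuge]
Rule 2 Velar Palatalization: [yovbabuge] → [yovbabuze]
Rule 3 Spirantization: [yovbabuze] → [yovbavuze]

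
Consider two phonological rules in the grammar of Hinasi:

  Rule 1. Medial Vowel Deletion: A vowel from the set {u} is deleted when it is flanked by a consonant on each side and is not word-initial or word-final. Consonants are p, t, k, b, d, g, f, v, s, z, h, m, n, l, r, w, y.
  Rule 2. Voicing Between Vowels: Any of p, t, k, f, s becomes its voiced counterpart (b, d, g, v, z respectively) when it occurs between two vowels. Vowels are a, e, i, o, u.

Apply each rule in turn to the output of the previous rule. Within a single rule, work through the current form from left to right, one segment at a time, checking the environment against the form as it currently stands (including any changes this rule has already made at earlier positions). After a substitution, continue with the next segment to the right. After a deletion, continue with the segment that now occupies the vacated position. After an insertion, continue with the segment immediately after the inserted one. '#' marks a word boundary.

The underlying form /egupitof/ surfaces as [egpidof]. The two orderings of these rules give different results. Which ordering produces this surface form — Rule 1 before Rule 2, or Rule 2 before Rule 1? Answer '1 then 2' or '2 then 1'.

Order 1 then 2:
  1 Medial Vowel Deletion: [egupitof] → [egpitof]
  2 Voicing Between Vowels: [egpitof] → [egpidof]
  result: [egpidof]
Order 2 then 1:
  2 Voicing Between Vowels: [egupitof] → [egubidof]
  1 Medial Vowel Deletion: [egubidof] → [egbidof]
  result: [egbidof]

1 then 2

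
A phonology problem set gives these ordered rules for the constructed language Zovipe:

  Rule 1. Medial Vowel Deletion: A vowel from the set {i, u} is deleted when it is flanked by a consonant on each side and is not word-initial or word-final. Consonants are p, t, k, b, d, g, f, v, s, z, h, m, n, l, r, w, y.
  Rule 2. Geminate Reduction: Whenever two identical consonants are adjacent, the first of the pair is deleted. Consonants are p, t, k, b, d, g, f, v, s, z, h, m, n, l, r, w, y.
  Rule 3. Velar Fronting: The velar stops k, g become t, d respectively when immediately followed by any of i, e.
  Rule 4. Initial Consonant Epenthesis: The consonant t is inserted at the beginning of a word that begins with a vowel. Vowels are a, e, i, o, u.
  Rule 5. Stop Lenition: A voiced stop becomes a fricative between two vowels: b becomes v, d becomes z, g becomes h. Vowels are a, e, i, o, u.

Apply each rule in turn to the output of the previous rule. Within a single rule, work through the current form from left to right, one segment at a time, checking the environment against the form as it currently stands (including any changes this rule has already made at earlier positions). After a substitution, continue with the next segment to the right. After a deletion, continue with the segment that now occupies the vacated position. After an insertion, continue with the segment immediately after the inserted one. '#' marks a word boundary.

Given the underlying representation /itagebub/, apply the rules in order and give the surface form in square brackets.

Rule 1 Medial Vowel Deletion: [itagebub] → [itagebb]
Rule 2 Geminate Reduction: [itagebb] → [itageb]
Rule 3 Velar Fronting: [itageb] → [itadeb]
Rule 4 Initial Consonant Epenthesis: [itadeb] → [titadeb]
Rule 5 Stop Lenition: [titadeb] → [titazeb]

[titazeb]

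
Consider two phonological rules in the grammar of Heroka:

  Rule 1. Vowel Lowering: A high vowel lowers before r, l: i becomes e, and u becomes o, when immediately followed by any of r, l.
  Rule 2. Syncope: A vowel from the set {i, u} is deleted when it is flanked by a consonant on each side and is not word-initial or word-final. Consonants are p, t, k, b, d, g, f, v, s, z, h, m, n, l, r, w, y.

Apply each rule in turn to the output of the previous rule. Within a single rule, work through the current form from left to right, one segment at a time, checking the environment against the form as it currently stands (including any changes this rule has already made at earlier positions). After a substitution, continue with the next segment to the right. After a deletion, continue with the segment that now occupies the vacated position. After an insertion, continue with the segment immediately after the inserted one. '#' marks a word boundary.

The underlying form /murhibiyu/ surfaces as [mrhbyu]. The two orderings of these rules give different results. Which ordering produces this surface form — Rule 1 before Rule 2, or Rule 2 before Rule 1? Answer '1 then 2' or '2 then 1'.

2 then 1

Order 1 then 2:
  1 Vowel Lowering: [murhibiyu] → [morhibiyu]
  2 Syncope: [morhibiyu] → [morhbyu]
  result: [morhbyu]
Order 2 then 1:
  2 Syncope: [murhibiyu] → [mrhbyu]
  1 Vowel Lowering: no change — [mrhbyu]
  result: [mrhbyu]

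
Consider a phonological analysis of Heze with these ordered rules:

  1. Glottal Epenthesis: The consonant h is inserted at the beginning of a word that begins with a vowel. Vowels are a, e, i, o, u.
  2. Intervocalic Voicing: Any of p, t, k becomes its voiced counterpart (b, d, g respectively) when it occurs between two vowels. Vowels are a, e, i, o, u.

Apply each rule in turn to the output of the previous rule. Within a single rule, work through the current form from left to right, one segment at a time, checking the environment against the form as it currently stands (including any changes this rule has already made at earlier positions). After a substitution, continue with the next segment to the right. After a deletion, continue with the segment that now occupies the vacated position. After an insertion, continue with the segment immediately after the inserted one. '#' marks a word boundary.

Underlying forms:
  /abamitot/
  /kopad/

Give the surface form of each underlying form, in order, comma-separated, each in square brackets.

/abamitot/:
  1 Glottal Epenthesis: [abamitot] → [habamitot]
  2 Intervocalic Voicing: [habamitot] → [habamidot]
/kopad/:
  1 Glottal Epenthesis: no change — [kopad]
  2 Intervocalic Voicing: [kopad] → [kobad]

[habamidot], [kobad]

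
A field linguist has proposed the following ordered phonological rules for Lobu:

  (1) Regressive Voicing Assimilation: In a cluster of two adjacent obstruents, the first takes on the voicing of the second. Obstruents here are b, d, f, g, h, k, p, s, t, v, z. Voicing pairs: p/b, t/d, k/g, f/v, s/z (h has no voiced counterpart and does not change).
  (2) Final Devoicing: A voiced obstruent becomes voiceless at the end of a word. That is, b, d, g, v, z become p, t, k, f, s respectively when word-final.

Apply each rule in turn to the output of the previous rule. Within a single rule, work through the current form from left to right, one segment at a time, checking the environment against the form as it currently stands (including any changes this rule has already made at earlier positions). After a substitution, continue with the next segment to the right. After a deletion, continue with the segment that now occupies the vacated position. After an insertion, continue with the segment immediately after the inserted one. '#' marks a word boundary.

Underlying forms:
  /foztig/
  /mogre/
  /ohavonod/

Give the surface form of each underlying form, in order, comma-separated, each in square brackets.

[fostik], [mogre], [ohavonot]

/foztig/:
  (1) Regressive Voicing Assimilation: [foztig] → [fostig]
  (2) Final Devoicing: [fostig] → [fostik]
/mogre/:
  (1) Regressive Voicing Assimilation: no change — [mogre]
  (2) Final Devoicing: no change — [mogre]
/ohavonod/:
  (1) Regressive Voicing Assimilation: no change — [ohavonod]
  (2) Final Devoicing: [ohavonod] → [ohavonot]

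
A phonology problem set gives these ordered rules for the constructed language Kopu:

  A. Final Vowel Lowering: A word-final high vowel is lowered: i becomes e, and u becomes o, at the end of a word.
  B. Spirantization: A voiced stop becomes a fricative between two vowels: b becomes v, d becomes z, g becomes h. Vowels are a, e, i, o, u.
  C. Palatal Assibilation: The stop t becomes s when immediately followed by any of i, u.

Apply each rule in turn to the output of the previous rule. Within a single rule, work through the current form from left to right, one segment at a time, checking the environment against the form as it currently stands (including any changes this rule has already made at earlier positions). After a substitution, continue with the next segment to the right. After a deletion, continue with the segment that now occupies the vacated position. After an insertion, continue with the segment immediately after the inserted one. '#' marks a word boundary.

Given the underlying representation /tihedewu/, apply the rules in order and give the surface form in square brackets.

[sihezewo]

A Final Vowel Lowering: [tihedewu] → [tihedewo]
B Spirantization: [tihedewo] → [tihezewo]
C Palatal Assibilation: [tihezewo] → [sihezewo]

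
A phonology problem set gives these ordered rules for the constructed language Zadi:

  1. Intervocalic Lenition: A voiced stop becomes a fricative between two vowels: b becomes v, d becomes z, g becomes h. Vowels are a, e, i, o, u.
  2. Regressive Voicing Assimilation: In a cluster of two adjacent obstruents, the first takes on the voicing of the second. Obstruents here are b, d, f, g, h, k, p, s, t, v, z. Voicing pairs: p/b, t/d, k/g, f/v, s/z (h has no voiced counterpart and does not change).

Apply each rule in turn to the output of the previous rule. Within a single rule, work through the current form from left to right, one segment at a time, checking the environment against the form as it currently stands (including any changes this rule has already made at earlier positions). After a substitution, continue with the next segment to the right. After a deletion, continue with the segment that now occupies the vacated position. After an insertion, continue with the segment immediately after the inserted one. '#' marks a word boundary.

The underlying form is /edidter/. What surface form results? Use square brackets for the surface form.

[ezitter]

1 Intervocalic Lenition: [edidter] → [ezidter]
2 Regressive Voicing Assimilation: [ezidter] → [ezitter]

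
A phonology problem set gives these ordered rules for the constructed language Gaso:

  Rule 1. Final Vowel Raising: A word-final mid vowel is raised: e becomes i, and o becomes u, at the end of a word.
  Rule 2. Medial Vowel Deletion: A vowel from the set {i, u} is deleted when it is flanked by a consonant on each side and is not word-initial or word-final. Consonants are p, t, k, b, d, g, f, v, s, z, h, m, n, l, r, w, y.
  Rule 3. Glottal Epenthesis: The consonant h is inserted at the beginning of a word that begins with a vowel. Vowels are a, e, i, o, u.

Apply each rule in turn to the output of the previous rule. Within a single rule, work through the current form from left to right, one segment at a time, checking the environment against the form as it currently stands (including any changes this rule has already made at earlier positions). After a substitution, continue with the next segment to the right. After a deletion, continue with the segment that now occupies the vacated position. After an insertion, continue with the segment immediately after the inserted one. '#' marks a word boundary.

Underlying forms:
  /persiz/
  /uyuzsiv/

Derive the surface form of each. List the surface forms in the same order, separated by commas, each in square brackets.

/persiz/:
  Rule 1 Final Vowel Raising: no change — [persiz]
  Rule 2 Medial Vowel Deletion: [persiz] → [persz]
  Rule 3 Glottal Epenthesis: no change — [persz]
/uyuzsiv/:
  Rule 1 Final Vowel Raising: no change — [uyuzsiv]
  Rule 2 Medial Vowel Deletion: [uyuzsiv] → [uyzsv]
  Rule 3 Glottal Epenthesis: [uyzsv] → [huyzsv]

[persz], [huyzsv]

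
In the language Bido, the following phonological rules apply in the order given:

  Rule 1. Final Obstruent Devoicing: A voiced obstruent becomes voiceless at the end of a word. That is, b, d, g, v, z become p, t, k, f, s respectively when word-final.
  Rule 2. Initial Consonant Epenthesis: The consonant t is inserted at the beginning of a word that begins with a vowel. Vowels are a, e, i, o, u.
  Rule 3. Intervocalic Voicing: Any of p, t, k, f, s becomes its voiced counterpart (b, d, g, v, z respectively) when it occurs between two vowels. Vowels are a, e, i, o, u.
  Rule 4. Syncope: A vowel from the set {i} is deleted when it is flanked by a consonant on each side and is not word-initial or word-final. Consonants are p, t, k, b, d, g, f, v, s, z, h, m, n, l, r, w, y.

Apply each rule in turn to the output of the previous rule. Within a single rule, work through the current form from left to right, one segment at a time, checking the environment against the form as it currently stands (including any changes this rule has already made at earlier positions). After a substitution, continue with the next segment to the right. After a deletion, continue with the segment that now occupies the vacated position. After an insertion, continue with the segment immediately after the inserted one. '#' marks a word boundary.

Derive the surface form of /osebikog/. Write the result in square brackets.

Rule 1 Final Obstruent Devoicing: [osebikog] → [osebikok]
Rule 2 Initial Consonant Epenthesis: [osebikok] → [tosebikok]
Rule 3 Intervocalic Voicing: [tosebikok] → [tozebigok]
Rule 4 Syncope: [tozebigok] → [tozebgok]

[tozebgok]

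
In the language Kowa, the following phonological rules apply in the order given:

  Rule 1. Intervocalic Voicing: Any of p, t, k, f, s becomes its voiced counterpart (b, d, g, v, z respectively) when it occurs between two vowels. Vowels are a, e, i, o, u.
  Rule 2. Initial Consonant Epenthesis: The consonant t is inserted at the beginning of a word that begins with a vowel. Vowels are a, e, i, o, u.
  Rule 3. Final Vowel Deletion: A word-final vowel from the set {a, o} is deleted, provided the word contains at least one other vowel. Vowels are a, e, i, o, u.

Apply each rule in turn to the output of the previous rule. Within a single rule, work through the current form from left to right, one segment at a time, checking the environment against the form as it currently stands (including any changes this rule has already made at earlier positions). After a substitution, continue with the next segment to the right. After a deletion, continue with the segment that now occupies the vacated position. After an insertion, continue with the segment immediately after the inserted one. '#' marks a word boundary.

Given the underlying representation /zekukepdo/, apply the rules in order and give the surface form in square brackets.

Rule 1 Intervocalic Voicing: [zekukepdo] → [zegugepdo]
Rule 2 Initial Consonant Epenthesis: no change — [zegugepdo]
Rule 3 Final Vowel Deletion: [zegugepdo] → [zegugepd]

[zegugepd]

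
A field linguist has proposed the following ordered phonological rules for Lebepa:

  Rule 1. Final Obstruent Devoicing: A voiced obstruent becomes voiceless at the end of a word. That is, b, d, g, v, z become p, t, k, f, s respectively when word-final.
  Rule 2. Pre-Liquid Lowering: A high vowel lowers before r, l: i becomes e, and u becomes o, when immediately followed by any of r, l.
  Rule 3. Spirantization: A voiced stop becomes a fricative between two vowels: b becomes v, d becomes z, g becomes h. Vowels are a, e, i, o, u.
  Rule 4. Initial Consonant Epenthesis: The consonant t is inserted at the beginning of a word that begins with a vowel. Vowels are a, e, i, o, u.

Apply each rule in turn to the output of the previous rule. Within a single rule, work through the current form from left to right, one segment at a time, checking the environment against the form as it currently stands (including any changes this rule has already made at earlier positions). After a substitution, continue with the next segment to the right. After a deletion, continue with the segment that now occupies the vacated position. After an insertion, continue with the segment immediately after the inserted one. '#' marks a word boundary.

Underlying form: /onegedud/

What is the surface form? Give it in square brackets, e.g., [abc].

[tonehezut]

Rule 1 Final Obstruent Devoicing: [onegedud] → [onegedut]
Rule 2 Pre-Liquid Lowering: no change — [onegedut]
Rule 3 Spirantization: [onegedut] → [onehezut]
Rule 4 Initial Consonant Epenthesis: [onehezut] → [tonehezut]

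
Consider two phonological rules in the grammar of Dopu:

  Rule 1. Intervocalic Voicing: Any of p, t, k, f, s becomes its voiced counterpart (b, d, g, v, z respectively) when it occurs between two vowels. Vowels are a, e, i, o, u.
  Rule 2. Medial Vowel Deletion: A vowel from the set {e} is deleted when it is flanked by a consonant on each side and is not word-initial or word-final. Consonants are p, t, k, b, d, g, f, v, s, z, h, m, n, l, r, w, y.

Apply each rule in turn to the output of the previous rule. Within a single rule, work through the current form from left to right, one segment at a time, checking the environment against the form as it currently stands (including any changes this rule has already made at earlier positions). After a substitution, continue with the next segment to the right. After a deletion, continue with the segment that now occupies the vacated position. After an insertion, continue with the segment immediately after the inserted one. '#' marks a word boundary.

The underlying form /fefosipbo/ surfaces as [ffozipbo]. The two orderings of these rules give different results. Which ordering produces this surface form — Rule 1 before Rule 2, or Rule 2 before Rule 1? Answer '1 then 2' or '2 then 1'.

2 then 1

Order 1 then 2:
  1 Intervocalic Voicing: [fefosipbo] → [fevozipbo]
  2 Medial Vowel Deletion: [fevozipbo] → [fvozipbo]
  result: [fvozipbo]
Order 2 then 1:
  2 Medial Vowel Deletion: [fefosipbo] → [ffosipbo]
  1 Intervocalic Voicing: [ffosipbo] → [ffozipbo]
  result: [ffozipbo]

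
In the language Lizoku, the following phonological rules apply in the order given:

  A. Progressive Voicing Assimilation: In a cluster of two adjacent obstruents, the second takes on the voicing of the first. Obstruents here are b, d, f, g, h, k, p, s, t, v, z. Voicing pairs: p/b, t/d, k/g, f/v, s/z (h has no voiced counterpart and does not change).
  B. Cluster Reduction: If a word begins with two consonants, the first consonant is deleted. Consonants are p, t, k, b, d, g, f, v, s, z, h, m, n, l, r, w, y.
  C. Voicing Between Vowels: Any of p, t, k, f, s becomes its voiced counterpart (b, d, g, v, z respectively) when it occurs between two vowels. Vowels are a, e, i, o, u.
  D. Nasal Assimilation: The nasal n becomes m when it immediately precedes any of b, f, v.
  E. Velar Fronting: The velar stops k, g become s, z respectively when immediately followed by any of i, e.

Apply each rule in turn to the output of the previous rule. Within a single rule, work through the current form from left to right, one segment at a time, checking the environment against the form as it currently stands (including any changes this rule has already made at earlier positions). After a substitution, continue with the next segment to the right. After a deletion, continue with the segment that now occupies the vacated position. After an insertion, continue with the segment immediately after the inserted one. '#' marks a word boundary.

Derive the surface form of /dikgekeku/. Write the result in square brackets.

[diksezegu]

A Progressive Voicing Assimilation: [dikgekeku] → [dikkekeku]
B Cluster Reduction: no change — [dikkekeku]
C Voicing Between Vowels: [dikkekeku] → [dikkegegu]
D Nasal Assimilation: no change — [dikkegegu]
E Velar Fronting: [dikkegegu] → [diksezegu]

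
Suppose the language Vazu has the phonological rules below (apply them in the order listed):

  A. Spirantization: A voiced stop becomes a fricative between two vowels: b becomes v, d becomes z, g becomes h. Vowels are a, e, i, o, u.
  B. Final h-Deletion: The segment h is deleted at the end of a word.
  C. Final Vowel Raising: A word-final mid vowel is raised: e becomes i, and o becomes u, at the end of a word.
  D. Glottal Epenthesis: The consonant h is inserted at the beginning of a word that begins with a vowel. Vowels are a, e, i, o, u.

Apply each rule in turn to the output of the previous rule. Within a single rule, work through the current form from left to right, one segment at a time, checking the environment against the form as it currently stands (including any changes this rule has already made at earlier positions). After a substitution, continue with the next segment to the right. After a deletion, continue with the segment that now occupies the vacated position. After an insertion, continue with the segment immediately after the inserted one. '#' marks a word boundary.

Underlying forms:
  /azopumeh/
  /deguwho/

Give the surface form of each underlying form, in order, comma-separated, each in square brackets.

/azopumeh/:
  A Spirantization: no change — [azopumeh]
  B Final h-Deletion: [azopumeh] → [azopume]
  C Final Vowel Raising: [azopume] → [azopumi]
  D Glottal Epenthesis: [azopumi] → [hazopumi]
/deguwho/:
  A Spirantization: [deguwho] → [dehuwho]
  B Final h-Deletion: no change — [dehuwho]
  C Final Vowel Raising: [dehuwho] → [dehuwhu]
  D Glottal Epenthesis: no change — [dehuwhu]

[hazopumi], [dehuwhu]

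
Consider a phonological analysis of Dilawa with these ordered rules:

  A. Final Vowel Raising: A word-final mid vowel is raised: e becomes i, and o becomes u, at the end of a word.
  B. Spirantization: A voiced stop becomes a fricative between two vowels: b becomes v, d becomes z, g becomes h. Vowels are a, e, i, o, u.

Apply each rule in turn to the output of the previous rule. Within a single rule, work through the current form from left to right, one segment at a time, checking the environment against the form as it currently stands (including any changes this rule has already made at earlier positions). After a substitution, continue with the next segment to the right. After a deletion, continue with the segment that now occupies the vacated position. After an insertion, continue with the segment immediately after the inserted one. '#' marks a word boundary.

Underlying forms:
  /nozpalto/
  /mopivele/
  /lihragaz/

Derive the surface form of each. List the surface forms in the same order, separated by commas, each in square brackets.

/nozpalto/:
  A Final Vowel Raising: [nozpalto] → [nozpaltu]
  B Spirantization: no change — [nozpaltu]
/mopivele/:
  A Final Vowel Raising: [mopivele] → [mopiveli]
  B Spirantization: no change — [mopiveli]
/lihragaz/:
  A Final Vowel Raising: no change — [lihragaz]
  B Spirantization: [lihragaz] → [lihrahaz]

[nozpaltu], [mopiveli], [lihrahaz]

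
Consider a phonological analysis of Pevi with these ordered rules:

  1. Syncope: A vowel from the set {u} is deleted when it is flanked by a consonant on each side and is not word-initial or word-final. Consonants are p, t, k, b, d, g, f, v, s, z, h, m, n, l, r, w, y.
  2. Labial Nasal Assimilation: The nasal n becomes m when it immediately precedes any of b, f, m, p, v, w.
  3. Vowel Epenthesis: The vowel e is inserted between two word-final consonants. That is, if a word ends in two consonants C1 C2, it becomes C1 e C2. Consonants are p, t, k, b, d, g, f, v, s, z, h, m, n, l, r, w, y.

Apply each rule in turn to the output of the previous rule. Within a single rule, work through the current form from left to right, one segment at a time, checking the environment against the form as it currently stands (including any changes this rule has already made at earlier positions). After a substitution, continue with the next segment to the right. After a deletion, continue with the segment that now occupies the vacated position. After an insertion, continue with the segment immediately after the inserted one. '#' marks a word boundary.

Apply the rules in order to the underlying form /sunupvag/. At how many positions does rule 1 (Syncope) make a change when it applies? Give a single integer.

1 Syncope: [sunupvag] → [snpvag]
2 Labial Nasal Assimilation: [snpvag] → [smpvag]
3 Vowel Epenthesis: no change — [smpvag]
Rule 1 changed 2 position(s).

2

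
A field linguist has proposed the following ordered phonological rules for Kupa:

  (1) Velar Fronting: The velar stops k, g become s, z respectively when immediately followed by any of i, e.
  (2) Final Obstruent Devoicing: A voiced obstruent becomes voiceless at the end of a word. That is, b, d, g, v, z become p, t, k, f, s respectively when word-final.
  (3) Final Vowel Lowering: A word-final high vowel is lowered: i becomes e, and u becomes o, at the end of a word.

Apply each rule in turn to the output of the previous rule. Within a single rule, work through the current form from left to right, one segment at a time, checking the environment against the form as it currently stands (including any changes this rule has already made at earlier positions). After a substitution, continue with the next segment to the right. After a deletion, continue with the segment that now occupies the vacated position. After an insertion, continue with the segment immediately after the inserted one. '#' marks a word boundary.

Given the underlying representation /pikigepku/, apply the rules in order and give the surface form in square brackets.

[pisizepko]

(1) Velar Fronting: [pikigepku] → [pisizepku]
(2) Final Obstruent Devoicing: no change — [pisizepku]
(3) Final Vowel Lowering: [pisizepku] → [pisizepko]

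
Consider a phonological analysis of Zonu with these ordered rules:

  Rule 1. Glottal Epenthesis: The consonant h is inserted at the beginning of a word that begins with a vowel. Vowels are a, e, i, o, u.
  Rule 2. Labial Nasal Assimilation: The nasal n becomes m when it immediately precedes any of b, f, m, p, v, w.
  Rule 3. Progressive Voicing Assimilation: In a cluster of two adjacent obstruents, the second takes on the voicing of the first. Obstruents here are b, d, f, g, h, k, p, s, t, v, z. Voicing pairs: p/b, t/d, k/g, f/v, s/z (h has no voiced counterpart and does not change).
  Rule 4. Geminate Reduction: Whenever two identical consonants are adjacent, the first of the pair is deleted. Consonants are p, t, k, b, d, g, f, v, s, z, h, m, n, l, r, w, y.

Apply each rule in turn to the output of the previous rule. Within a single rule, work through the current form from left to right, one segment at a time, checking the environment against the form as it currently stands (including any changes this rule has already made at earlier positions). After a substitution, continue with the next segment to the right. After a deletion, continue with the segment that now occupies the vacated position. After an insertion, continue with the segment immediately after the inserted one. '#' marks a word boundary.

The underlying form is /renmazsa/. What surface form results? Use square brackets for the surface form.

[remaza]

Rule 1 Glottal Epenthesis: no change — [renmazsa]
Rule 2 Labial Nasal Assimilation: [renmazsa] → [remmazsa]
Rule 3 Progressive Voicing Assimilation: [remmazsa] → [remmazza]
Rule 4 Geminate Reduction: [remmazza] → [remaza]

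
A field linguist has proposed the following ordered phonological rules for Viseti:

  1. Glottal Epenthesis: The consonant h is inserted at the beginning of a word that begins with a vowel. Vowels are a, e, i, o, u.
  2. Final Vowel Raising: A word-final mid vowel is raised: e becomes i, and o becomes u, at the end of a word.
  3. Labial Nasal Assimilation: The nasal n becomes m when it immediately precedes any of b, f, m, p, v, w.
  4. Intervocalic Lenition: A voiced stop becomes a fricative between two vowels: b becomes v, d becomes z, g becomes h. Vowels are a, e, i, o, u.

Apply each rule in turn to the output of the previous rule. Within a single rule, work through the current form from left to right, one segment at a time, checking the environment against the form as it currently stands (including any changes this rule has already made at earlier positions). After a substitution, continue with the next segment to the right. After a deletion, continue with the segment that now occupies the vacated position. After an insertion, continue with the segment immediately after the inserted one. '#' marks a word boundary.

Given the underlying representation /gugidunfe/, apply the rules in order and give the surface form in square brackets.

1 Glottal Epenthesis: no change — [gugidunfe]
2 Final Vowel Raising: [gugidunfe] → [gugidunfi]
3 Labial Nasal Assimilation: [gugidunfi] → [gugidumfi]
4 Intervocalic Lenition: [gugidumfi] → [guhizumfi]

[guhizumfi]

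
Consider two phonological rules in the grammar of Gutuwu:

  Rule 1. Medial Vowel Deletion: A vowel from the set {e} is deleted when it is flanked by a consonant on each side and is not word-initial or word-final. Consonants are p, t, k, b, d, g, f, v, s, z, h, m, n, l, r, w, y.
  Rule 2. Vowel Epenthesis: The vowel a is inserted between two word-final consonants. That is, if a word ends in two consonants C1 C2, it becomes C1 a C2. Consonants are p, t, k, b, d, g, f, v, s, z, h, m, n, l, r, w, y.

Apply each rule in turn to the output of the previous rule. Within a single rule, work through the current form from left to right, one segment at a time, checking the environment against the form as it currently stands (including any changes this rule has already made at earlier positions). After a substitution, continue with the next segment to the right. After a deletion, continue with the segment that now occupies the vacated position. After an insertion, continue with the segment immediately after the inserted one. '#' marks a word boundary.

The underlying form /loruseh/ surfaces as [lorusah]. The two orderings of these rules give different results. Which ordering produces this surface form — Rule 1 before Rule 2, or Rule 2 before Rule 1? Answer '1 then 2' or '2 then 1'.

Order 1 then 2:
  1 Medial Vowel Deletion: [loruseh] → [lorush]
  2 Vowel Epenthesis: [lorush] → [lorusah]
  result: [lorusah]
Order 2 then 1:
  2 Vowel Epenthesis: no change — [loruseh]
  1 Medial Vowel Deletion: [loruseh] → [lorush]
  result: [lorush]

1 then 2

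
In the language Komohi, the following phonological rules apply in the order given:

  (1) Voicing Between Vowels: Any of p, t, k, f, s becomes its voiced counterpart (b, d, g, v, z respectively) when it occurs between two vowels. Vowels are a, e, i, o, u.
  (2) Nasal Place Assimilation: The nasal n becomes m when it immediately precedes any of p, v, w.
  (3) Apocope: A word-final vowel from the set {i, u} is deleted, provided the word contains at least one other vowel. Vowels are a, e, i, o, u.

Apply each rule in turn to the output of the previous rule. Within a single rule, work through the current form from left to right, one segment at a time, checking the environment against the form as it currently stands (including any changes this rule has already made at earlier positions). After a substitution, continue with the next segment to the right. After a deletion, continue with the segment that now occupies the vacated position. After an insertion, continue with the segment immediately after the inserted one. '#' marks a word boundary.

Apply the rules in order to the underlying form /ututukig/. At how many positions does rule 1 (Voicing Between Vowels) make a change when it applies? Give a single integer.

3

(1) Voicing Between Vowels: [ututukig] → [ududugig]
(2) Nasal Place Assimilation: no change — [ududugig]
(3) Apocope: no change — [ududugig]
Rule 1 changed 3 position(s).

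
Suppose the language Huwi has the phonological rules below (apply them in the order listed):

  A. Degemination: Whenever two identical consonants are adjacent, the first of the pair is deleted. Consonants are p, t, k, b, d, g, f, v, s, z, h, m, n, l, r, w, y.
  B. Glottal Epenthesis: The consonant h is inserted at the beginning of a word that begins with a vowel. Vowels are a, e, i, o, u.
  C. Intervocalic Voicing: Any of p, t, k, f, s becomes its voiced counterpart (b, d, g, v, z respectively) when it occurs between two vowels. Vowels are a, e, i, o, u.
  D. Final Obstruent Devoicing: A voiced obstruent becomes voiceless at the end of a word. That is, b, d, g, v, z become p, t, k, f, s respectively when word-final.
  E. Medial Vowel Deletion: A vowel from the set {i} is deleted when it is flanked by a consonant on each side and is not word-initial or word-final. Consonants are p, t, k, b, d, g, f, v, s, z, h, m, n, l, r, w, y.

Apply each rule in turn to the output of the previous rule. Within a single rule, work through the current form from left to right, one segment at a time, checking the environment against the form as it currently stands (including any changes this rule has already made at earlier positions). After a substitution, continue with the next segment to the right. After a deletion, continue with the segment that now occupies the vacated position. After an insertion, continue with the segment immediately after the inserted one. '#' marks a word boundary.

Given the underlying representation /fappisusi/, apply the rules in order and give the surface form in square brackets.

A Degemination: [fappisusi] → [fapisusi]
B Glottal Epenthesis: no change — [fapisusi]
C Intervocalic Voicing: [fapisusi] → [fabizuzi]
D Final Obstruent Devoicing: no change — [fabizuzi]
E Medial Vowel Deletion: [fabizuzi] → [fabzuzi]

[fabzuzi]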